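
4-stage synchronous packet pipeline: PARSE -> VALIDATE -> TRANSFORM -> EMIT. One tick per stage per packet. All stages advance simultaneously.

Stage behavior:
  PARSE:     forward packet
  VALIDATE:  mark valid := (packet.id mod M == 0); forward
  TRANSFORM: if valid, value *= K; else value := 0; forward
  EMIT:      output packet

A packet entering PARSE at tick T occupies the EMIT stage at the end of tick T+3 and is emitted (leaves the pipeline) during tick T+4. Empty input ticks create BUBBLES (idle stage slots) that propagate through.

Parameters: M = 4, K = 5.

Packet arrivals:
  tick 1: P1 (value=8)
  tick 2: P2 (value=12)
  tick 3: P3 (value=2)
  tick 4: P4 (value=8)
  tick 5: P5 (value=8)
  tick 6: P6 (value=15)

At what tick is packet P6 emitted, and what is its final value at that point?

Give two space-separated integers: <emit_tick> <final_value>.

Answer: 10 0

Derivation:
Tick 1: [PARSE:P1(v=8,ok=F), VALIDATE:-, TRANSFORM:-, EMIT:-] out:-; in:P1
Tick 2: [PARSE:P2(v=12,ok=F), VALIDATE:P1(v=8,ok=F), TRANSFORM:-, EMIT:-] out:-; in:P2
Tick 3: [PARSE:P3(v=2,ok=F), VALIDATE:P2(v=12,ok=F), TRANSFORM:P1(v=0,ok=F), EMIT:-] out:-; in:P3
Tick 4: [PARSE:P4(v=8,ok=F), VALIDATE:P3(v=2,ok=F), TRANSFORM:P2(v=0,ok=F), EMIT:P1(v=0,ok=F)] out:-; in:P4
Tick 5: [PARSE:P5(v=8,ok=F), VALIDATE:P4(v=8,ok=T), TRANSFORM:P3(v=0,ok=F), EMIT:P2(v=0,ok=F)] out:P1(v=0); in:P5
Tick 6: [PARSE:P6(v=15,ok=F), VALIDATE:P5(v=8,ok=F), TRANSFORM:P4(v=40,ok=T), EMIT:P3(v=0,ok=F)] out:P2(v=0); in:P6
Tick 7: [PARSE:-, VALIDATE:P6(v=15,ok=F), TRANSFORM:P5(v=0,ok=F), EMIT:P4(v=40,ok=T)] out:P3(v=0); in:-
Tick 8: [PARSE:-, VALIDATE:-, TRANSFORM:P6(v=0,ok=F), EMIT:P5(v=0,ok=F)] out:P4(v=40); in:-
Tick 9: [PARSE:-, VALIDATE:-, TRANSFORM:-, EMIT:P6(v=0,ok=F)] out:P5(v=0); in:-
Tick 10: [PARSE:-, VALIDATE:-, TRANSFORM:-, EMIT:-] out:P6(v=0); in:-
P6: arrives tick 6, valid=False (id=6, id%4=2), emit tick 10, final value 0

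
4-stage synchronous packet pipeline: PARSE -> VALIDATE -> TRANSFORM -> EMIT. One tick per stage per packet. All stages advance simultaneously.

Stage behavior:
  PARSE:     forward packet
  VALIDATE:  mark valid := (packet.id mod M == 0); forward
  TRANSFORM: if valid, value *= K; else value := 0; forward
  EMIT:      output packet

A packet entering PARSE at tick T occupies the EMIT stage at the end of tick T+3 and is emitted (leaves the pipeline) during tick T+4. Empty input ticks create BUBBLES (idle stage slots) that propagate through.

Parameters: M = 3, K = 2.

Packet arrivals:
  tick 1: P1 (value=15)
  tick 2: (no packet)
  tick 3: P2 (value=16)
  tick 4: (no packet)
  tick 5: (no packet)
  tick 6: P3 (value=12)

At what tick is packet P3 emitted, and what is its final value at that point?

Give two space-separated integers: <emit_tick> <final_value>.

Tick 1: [PARSE:P1(v=15,ok=F), VALIDATE:-, TRANSFORM:-, EMIT:-] out:-; in:P1
Tick 2: [PARSE:-, VALIDATE:P1(v=15,ok=F), TRANSFORM:-, EMIT:-] out:-; in:-
Tick 3: [PARSE:P2(v=16,ok=F), VALIDATE:-, TRANSFORM:P1(v=0,ok=F), EMIT:-] out:-; in:P2
Tick 4: [PARSE:-, VALIDATE:P2(v=16,ok=F), TRANSFORM:-, EMIT:P1(v=0,ok=F)] out:-; in:-
Tick 5: [PARSE:-, VALIDATE:-, TRANSFORM:P2(v=0,ok=F), EMIT:-] out:P1(v=0); in:-
Tick 6: [PARSE:P3(v=12,ok=F), VALIDATE:-, TRANSFORM:-, EMIT:P2(v=0,ok=F)] out:-; in:P3
Tick 7: [PARSE:-, VALIDATE:P3(v=12,ok=T), TRANSFORM:-, EMIT:-] out:P2(v=0); in:-
Tick 8: [PARSE:-, VALIDATE:-, TRANSFORM:P3(v=24,ok=T), EMIT:-] out:-; in:-
Tick 9: [PARSE:-, VALIDATE:-, TRANSFORM:-, EMIT:P3(v=24,ok=T)] out:-; in:-
Tick 10: [PARSE:-, VALIDATE:-, TRANSFORM:-, EMIT:-] out:P3(v=24); in:-
P3: arrives tick 6, valid=True (id=3, id%3=0), emit tick 10, final value 24

Answer: 10 24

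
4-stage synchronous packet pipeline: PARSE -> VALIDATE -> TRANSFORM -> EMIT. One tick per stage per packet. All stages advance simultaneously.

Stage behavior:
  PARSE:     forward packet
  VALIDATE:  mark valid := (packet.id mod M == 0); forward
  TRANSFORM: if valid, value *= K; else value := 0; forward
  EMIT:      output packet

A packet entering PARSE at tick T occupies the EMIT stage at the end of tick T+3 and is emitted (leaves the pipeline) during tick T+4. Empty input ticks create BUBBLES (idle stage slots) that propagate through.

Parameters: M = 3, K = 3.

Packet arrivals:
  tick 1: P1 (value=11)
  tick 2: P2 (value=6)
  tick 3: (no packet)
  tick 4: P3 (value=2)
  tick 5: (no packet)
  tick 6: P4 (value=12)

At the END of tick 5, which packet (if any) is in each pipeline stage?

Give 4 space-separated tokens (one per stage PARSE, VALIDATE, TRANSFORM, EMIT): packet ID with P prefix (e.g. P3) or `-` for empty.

Tick 1: [PARSE:P1(v=11,ok=F), VALIDATE:-, TRANSFORM:-, EMIT:-] out:-; in:P1
Tick 2: [PARSE:P2(v=6,ok=F), VALIDATE:P1(v=11,ok=F), TRANSFORM:-, EMIT:-] out:-; in:P2
Tick 3: [PARSE:-, VALIDATE:P2(v=6,ok=F), TRANSFORM:P1(v=0,ok=F), EMIT:-] out:-; in:-
Tick 4: [PARSE:P3(v=2,ok=F), VALIDATE:-, TRANSFORM:P2(v=0,ok=F), EMIT:P1(v=0,ok=F)] out:-; in:P3
Tick 5: [PARSE:-, VALIDATE:P3(v=2,ok=T), TRANSFORM:-, EMIT:P2(v=0,ok=F)] out:P1(v=0); in:-
At end of tick 5: ['-', 'P3', '-', 'P2']

Answer: - P3 - P2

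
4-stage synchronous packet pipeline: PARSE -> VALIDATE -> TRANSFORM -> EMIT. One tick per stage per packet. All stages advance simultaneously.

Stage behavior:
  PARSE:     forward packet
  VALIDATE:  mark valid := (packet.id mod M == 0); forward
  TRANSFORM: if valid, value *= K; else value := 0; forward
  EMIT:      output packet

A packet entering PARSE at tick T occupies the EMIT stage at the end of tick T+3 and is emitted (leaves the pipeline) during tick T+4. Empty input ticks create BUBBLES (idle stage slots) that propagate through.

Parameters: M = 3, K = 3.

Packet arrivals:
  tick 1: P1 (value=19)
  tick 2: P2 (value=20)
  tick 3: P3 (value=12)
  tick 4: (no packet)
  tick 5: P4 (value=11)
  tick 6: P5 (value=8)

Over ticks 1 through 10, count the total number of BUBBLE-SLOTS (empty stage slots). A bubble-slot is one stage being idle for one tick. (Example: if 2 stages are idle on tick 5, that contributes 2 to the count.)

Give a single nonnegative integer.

Answer: 20

Derivation:
Tick 1: [PARSE:P1(v=19,ok=F), VALIDATE:-, TRANSFORM:-, EMIT:-] out:-; bubbles=3
Tick 2: [PARSE:P2(v=20,ok=F), VALIDATE:P1(v=19,ok=F), TRANSFORM:-, EMIT:-] out:-; bubbles=2
Tick 3: [PARSE:P3(v=12,ok=F), VALIDATE:P2(v=20,ok=F), TRANSFORM:P1(v=0,ok=F), EMIT:-] out:-; bubbles=1
Tick 4: [PARSE:-, VALIDATE:P3(v=12,ok=T), TRANSFORM:P2(v=0,ok=F), EMIT:P1(v=0,ok=F)] out:-; bubbles=1
Tick 5: [PARSE:P4(v=11,ok=F), VALIDATE:-, TRANSFORM:P3(v=36,ok=T), EMIT:P2(v=0,ok=F)] out:P1(v=0); bubbles=1
Tick 6: [PARSE:P5(v=8,ok=F), VALIDATE:P4(v=11,ok=F), TRANSFORM:-, EMIT:P3(v=36,ok=T)] out:P2(v=0); bubbles=1
Tick 7: [PARSE:-, VALIDATE:P5(v=8,ok=F), TRANSFORM:P4(v=0,ok=F), EMIT:-] out:P3(v=36); bubbles=2
Tick 8: [PARSE:-, VALIDATE:-, TRANSFORM:P5(v=0,ok=F), EMIT:P4(v=0,ok=F)] out:-; bubbles=2
Tick 9: [PARSE:-, VALIDATE:-, TRANSFORM:-, EMIT:P5(v=0,ok=F)] out:P4(v=0); bubbles=3
Tick 10: [PARSE:-, VALIDATE:-, TRANSFORM:-, EMIT:-] out:P5(v=0); bubbles=4
Total bubble-slots: 20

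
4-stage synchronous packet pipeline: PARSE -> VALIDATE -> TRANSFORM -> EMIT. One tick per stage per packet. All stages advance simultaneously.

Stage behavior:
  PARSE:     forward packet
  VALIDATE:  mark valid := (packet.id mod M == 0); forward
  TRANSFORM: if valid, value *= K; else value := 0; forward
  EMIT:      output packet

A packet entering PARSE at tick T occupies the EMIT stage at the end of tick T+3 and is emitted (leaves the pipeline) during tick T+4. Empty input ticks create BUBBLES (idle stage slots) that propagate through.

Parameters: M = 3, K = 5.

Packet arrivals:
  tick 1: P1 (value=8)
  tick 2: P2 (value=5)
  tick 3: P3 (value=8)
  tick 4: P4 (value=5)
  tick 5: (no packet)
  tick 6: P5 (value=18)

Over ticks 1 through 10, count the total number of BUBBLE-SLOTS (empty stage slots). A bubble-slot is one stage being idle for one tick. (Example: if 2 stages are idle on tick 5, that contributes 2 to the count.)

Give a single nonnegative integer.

Answer: 20

Derivation:
Tick 1: [PARSE:P1(v=8,ok=F), VALIDATE:-, TRANSFORM:-, EMIT:-] out:-; bubbles=3
Tick 2: [PARSE:P2(v=5,ok=F), VALIDATE:P1(v=8,ok=F), TRANSFORM:-, EMIT:-] out:-; bubbles=2
Tick 3: [PARSE:P3(v=8,ok=F), VALIDATE:P2(v=5,ok=F), TRANSFORM:P1(v=0,ok=F), EMIT:-] out:-; bubbles=1
Tick 4: [PARSE:P4(v=5,ok=F), VALIDATE:P3(v=8,ok=T), TRANSFORM:P2(v=0,ok=F), EMIT:P1(v=0,ok=F)] out:-; bubbles=0
Tick 5: [PARSE:-, VALIDATE:P4(v=5,ok=F), TRANSFORM:P3(v=40,ok=T), EMIT:P2(v=0,ok=F)] out:P1(v=0); bubbles=1
Tick 6: [PARSE:P5(v=18,ok=F), VALIDATE:-, TRANSFORM:P4(v=0,ok=F), EMIT:P3(v=40,ok=T)] out:P2(v=0); bubbles=1
Tick 7: [PARSE:-, VALIDATE:P5(v=18,ok=F), TRANSFORM:-, EMIT:P4(v=0,ok=F)] out:P3(v=40); bubbles=2
Tick 8: [PARSE:-, VALIDATE:-, TRANSFORM:P5(v=0,ok=F), EMIT:-] out:P4(v=0); bubbles=3
Tick 9: [PARSE:-, VALIDATE:-, TRANSFORM:-, EMIT:P5(v=0,ok=F)] out:-; bubbles=3
Tick 10: [PARSE:-, VALIDATE:-, TRANSFORM:-, EMIT:-] out:P5(v=0); bubbles=4
Total bubble-slots: 20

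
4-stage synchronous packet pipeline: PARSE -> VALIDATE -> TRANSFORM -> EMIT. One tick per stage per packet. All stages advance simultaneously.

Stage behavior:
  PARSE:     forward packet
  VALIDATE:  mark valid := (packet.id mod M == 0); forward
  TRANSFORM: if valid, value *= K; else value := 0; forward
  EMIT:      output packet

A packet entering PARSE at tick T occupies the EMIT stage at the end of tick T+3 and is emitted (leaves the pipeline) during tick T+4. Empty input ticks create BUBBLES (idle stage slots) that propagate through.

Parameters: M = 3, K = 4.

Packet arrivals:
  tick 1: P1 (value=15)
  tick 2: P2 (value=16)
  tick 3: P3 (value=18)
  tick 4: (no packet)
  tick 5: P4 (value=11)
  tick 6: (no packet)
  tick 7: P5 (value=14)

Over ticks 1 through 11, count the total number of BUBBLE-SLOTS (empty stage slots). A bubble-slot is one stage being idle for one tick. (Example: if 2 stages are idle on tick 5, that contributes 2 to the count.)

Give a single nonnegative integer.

Answer: 24

Derivation:
Tick 1: [PARSE:P1(v=15,ok=F), VALIDATE:-, TRANSFORM:-, EMIT:-] out:-; bubbles=3
Tick 2: [PARSE:P2(v=16,ok=F), VALIDATE:P1(v=15,ok=F), TRANSFORM:-, EMIT:-] out:-; bubbles=2
Tick 3: [PARSE:P3(v=18,ok=F), VALIDATE:P2(v=16,ok=F), TRANSFORM:P1(v=0,ok=F), EMIT:-] out:-; bubbles=1
Tick 4: [PARSE:-, VALIDATE:P3(v=18,ok=T), TRANSFORM:P2(v=0,ok=F), EMIT:P1(v=0,ok=F)] out:-; bubbles=1
Tick 5: [PARSE:P4(v=11,ok=F), VALIDATE:-, TRANSFORM:P3(v=72,ok=T), EMIT:P2(v=0,ok=F)] out:P1(v=0); bubbles=1
Tick 6: [PARSE:-, VALIDATE:P4(v=11,ok=F), TRANSFORM:-, EMIT:P3(v=72,ok=T)] out:P2(v=0); bubbles=2
Tick 7: [PARSE:P5(v=14,ok=F), VALIDATE:-, TRANSFORM:P4(v=0,ok=F), EMIT:-] out:P3(v=72); bubbles=2
Tick 8: [PARSE:-, VALIDATE:P5(v=14,ok=F), TRANSFORM:-, EMIT:P4(v=0,ok=F)] out:-; bubbles=2
Tick 9: [PARSE:-, VALIDATE:-, TRANSFORM:P5(v=0,ok=F), EMIT:-] out:P4(v=0); bubbles=3
Tick 10: [PARSE:-, VALIDATE:-, TRANSFORM:-, EMIT:P5(v=0,ok=F)] out:-; bubbles=3
Tick 11: [PARSE:-, VALIDATE:-, TRANSFORM:-, EMIT:-] out:P5(v=0); bubbles=4
Total bubble-slots: 24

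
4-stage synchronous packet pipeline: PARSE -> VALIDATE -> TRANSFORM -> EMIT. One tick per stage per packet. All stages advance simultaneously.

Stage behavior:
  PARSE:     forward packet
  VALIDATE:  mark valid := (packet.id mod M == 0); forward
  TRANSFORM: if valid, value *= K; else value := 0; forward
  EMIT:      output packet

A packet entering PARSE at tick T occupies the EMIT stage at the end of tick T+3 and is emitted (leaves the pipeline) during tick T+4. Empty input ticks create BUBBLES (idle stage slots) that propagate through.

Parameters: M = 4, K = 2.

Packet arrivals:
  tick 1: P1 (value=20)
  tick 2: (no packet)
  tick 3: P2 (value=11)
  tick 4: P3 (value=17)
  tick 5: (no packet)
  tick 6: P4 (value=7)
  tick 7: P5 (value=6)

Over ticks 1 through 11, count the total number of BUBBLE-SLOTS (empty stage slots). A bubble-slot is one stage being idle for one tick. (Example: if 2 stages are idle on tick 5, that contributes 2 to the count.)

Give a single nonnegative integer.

Tick 1: [PARSE:P1(v=20,ok=F), VALIDATE:-, TRANSFORM:-, EMIT:-] out:-; bubbles=3
Tick 2: [PARSE:-, VALIDATE:P1(v=20,ok=F), TRANSFORM:-, EMIT:-] out:-; bubbles=3
Tick 3: [PARSE:P2(v=11,ok=F), VALIDATE:-, TRANSFORM:P1(v=0,ok=F), EMIT:-] out:-; bubbles=2
Tick 4: [PARSE:P3(v=17,ok=F), VALIDATE:P2(v=11,ok=F), TRANSFORM:-, EMIT:P1(v=0,ok=F)] out:-; bubbles=1
Tick 5: [PARSE:-, VALIDATE:P3(v=17,ok=F), TRANSFORM:P2(v=0,ok=F), EMIT:-] out:P1(v=0); bubbles=2
Tick 6: [PARSE:P4(v=7,ok=F), VALIDATE:-, TRANSFORM:P3(v=0,ok=F), EMIT:P2(v=0,ok=F)] out:-; bubbles=1
Tick 7: [PARSE:P5(v=6,ok=F), VALIDATE:P4(v=7,ok=T), TRANSFORM:-, EMIT:P3(v=0,ok=F)] out:P2(v=0); bubbles=1
Tick 8: [PARSE:-, VALIDATE:P5(v=6,ok=F), TRANSFORM:P4(v=14,ok=T), EMIT:-] out:P3(v=0); bubbles=2
Tick 9: [PARSE:-, VALIDATE:-, TRANSFORM:P5(v=0,ok=F), EMIT:P4(v=14,ok=T)] out:-; bubbles=2
Tick 10: [PARSE:-, VALIDATE:-, TRANSFORM:-, EMIT:P5(v=0,ok=F)] out:P4(v=14); bubbles=3
Tick 11: [PARSE:-, VALIDATE:-, TRANSFORM:-, EMIT:-] out:P5(v=0); bubbles=4
Total bubble-slots: 24

Answer: 24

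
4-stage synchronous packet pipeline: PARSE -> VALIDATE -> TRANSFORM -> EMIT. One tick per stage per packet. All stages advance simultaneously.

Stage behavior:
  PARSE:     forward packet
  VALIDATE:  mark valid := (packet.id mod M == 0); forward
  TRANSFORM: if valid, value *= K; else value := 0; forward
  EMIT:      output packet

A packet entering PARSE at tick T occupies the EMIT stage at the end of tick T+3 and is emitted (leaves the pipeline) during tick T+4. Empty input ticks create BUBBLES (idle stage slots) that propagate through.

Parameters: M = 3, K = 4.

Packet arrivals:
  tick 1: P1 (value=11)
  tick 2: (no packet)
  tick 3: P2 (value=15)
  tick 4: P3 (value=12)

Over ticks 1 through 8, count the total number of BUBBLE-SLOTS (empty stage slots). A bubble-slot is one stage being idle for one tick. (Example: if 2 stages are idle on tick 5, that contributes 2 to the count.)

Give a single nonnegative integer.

Tick 1: [PARSE:P1(v=11,ok=F), VALIDATE:-, TRANSFORM:-, EMIT:-] out:-; bubbles=3
Tick 2: [PARSE:-, VALIDATE:P1(v=11,ok=F), TRANSFORM:-, EMIT:-] out:-; bubbles=3
Tick 3: [PARSE:P2(v=15,ok=F), VALIDATE:-, TRANSFORM:P1(v=0,ok=F), EMIT:-] out:-; bubbles=2
Tick 4: [PARSE:P3(v=12,ok=F), VALIDATE:P2(v=15,ok=F), TRANSFORM:-, EMIT:P1(v=0,ok=F)] out:-; bubbles=1
Tick 5: [PARSE:-, VALIDATE:P3(v=12,ok=T), TRANSFORM:P2(v=0,ok=F), EMIT:-] out:P1(v=0); bubbles=2
Tick 6: [PARSE:-, VALIDATE:-, TRANSFORM:P3(v=48,ok=T), EMIT:P2(v=0,ok=F)] out:-; bubbles=2
Tick 7: [PARSE:-, VALIDATE:-, TRANSFORM:-, EMIT:P3(v=48,ok=T)] out:P2(v=0); bubbles=3
Tick 8: [PARSE:-, VALIDATE:-, TRANSFORM:-, EMIT:-] out:P3(v=48); bubbles=4
Total bubble-slots: 20

Answer: 20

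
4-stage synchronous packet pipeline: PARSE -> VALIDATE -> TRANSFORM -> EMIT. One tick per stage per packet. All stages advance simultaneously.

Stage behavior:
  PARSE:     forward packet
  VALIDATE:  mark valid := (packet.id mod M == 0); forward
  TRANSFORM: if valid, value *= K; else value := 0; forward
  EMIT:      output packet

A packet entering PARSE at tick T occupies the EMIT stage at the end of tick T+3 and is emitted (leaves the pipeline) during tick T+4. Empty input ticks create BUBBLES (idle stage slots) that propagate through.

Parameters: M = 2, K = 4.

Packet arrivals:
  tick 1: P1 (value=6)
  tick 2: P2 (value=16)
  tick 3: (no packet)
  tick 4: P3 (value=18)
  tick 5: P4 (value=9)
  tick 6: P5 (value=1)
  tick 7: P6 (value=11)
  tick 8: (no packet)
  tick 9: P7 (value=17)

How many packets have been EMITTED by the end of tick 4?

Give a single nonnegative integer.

Tick 1: [PARSE:P1(v=6,ok=F), VALIDATE:-, TRANSFORM:-, EMIT:-] out:-; in:P1
Tick 2: [PARSE:P2(v=16,ok=F), VALIDATE:P1(v=6,ok=F), TRANSFORM:-, EMIT:-] out:-; in:P2
Tick 3: [PARSE:-, VALIDATE:P2(v=16,ok=T), TRANSFORM:P1(v=0,ok=F), EMIT:-] out:-; in:-
Tick 4: [PARSE:P3(v=18,ok=F), VALIDATE:-, TRANSFORM:P2(v=64,ok=T), EMIT:P1(v=0,ok=F)] out:-; in:P3
Emitted by tick 4: []

Answer: 0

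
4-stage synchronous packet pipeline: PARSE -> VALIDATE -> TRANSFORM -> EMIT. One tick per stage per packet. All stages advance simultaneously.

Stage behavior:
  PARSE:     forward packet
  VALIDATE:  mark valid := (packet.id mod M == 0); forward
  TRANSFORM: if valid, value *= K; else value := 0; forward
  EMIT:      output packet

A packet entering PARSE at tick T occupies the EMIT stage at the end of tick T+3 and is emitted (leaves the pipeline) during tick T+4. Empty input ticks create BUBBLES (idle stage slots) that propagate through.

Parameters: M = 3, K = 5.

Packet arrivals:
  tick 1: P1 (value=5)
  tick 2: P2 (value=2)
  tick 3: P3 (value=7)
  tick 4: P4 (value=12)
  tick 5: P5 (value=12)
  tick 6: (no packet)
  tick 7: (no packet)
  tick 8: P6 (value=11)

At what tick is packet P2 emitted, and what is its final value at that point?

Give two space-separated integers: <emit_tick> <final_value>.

Tick 1: [PARSE:P1(v=5,ok=F), VALIDATE:-, TRANSFORM:-, EMIT:-] out:-; in:P1
Tick 2: [PARSE:P2(v=2,ok=F), VALIDATE:P1(v=5,ok=F), TRANSFORM:-, EMIT:-] out:-; in:P2
Tick 3: [PARSE:P3(v=7,ok=F), VALIDATE:P2(v=2,ok=F), TRANSFORM:P1(v=0,ok=F), EMIT:-] out:-; in:P3
Tick 4: [PARSE:P4(v=12,ok=F), VALIDATE:P3(v=7,ok=T), TRANSFORM:P2(v=0,ok=F), EMIT:P1(v=0,ok=F)] out:-; in:P4
Tick 5: [PARSE:P5(v=12,ok=F), VALIDATE:P4(v=12,ok=F), TRANSFORM:P3(v=35,ok=T), EMIT:P2(v=0,ok=F)] out:P1(v=0); in:P5
Tick 6: [PARSE:-, VALIDATE:P5(v=12,ok=F), TRANSFORM:P4(v=0,ok=F), EMIT:P3(v=35,ok=T)] out:P2(v=0); in:-
Tick 7: [PARSE:-, VALIDATE:-, TRANSFORM:P5(v=0,ok=F), EMIT:P4(v=0,ok=F)] out:P3(v=35); in:-
Tick 8: [PARSE:P6(v=11,ok=F), VALIDATE:-, TRANSFORM:-, EMIT:P5(v=0,ok=F)] out:P4(v=0); in:P6
Tick 9: [PARSE:-, VALIDATE:P6(v=11,ok=T), TRANSFORM:-, EMIT:-] out:P5(v=0); in:-
Tick 10: [PARSE:-, VALIDATE:-, TRANSFORM:P6(v=55,ok=T), EMIT:-] out:-; in:-
Tick 11: [PARSE:-, VALIDATE:-, TRANSFORM:-, EMIT:P6(v=55,ok=T)] out:-; in:-
Tick 12: [PARSE:-, VALIDATE:-, TRANSFORM:-, EMIT:-] out:P6(v=55); in:-
P2: arrives tick 2, valid=False (id=2, id%3=2), emit tick 6, final value 0

Answer: 6 0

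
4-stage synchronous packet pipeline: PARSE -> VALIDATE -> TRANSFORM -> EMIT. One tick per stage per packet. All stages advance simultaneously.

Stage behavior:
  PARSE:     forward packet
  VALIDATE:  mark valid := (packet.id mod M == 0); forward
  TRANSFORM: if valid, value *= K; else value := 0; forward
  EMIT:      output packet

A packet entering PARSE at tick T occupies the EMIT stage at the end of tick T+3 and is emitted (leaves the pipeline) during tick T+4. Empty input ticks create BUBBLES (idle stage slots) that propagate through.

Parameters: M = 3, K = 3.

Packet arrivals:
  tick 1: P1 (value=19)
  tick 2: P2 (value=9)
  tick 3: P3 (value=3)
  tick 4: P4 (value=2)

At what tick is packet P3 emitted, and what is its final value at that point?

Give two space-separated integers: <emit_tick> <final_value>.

Tick 1: [PARSE:P1(v=19,ok=F), VALIDATE:-, TRANSFORM:-, EMIT:-] out:-; in:P1
Tick 2: [PARSE:P2(v=9,ok=F), VALIDATE:P1(v=19,ok=F), TRANSFORM:-, EMIT:-] out:-; in:P2
Tick 3: [PARSE:P3(v=3,ok=F), VALIDATE:P2(v=9,ok=F), TRANSFORM:P1(v=0,ok=F), EMIT:-] out:-; in:P3
Tick 4: [PARSE:P4(v=2,ok=F), VALIDATE:P3(v=3,ok=T), TRANSFORM:P2(v=0,ok=F), EMIT:P1(v=0,ok=F)] out:-; in:P4
Tick 5: [PARSE:-, VALIDATE:P4(v=2,ok=F), TRANSFORM:P3(v=9,ok=T), EMIT:P2(v=0,ok=F)] out:P1(v=0); in:-
Tick 6: [PARSE:-, VALIDATE:-, TRANSFORM:P4(v=0,ok=F), EMIT:P3(v=9,ok=T)] out:P2(v=0); in:-
Tick 7: [PARSE:-, VALIDATE:-, TRANSFORM:-, EMIT:P4(v=0,ok=F)] out:P3(v=9); in:-
Tick 8: [PARSE:-, VALIDATE:-, TRANSFORM:-, EMIT:-] out:P4(v=0); in:-
P3: arrives tick 3, valid=True (id=3, id%3=0), emit tick 7, final value 9

Answer: 7 9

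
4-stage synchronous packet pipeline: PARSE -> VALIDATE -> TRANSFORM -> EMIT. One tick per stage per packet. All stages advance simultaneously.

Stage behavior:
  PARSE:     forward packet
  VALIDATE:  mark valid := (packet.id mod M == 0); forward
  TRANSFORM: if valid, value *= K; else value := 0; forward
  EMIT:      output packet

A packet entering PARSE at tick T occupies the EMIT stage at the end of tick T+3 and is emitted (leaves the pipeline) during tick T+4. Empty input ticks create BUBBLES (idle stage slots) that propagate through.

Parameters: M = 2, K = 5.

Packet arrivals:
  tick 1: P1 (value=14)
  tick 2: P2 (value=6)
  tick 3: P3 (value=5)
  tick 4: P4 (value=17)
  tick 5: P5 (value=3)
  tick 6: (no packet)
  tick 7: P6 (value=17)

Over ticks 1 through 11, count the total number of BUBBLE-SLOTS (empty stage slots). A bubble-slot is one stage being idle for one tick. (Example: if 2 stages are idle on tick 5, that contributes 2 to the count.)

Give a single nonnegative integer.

Tick 1: [PARSE:P1(v=14,ok=F), VALIDATE:-, TRANSFORM:-, EMIT:-] out:-; bubbles=3
Tick 2: [PARSE:P2(v=6,ok=F), VALIDATE:P1(v=14,ok=F), TRANSFORM:-, EMIT:-] out:-; bubbles=2
Tick 3: [PARSE:P3(v=5,ok=F), VALIDATE:P2(v=6,ok=T), TRANSFORM:P1(v=0,ok=F), EMIT:-] out:-; bubbles=1
Tick 4: [PARSE:P4(v=17,ok=F), VALIDATE:P3(v=5,ok=F), TRANSFORM:P2(v=30,ok=T), EMIT:P1(v=0,ok=F)] out:-; bubbles=0
Tick 5: [PARSE:P5(v=3,ok=F), VALIDATE:P4(v=17,ok=T), TRANSFORM:P3(v=0,ok=F), EMIT:P2(v=30,ok=T)] out:P1(v=0); bubbles=0
Tick 6: [PARSE:-, VALIDATE:P5(v=3,ok=F), TRANSFORM:P4(v=85,ok=T), EMIT:P3(v=0,ok=F)] out:P2(v=30); bubbles=1
Tick 7: [PARSE:P6(v=17,ok=F), VALIDATE:-, TRANSFORM:P5(v=0,ok=F), EMIT:P4(v=85,ok=T)] out:P3(v=0); bubbles=1
Tick 8: [PARSE:-, VALIDATE:P6(v=17,ok=T), TRANSFORM:-, EMIT:P5(v=0,ok=F)] out:P4(v=85); bubbles=2
Tick 9: [PARSE:-, VALIDATE:-, TRANSFORM:P6(v=85,ok=T), EMIT:-] out:P5(v=0); bubbles=3
Tick 10: [PARSE:-, VALIDATE:-, TRANSFORM:-, EMIT:P6(v=85,ok=T)] out:-; bubbles=3
Tick 11: [PARSE:-, VALIDATE:-, TRANSFORM:-, EMIT:-] out:P6(v=85); bubbles=4
Total bubble-slots: 20

Answer: 20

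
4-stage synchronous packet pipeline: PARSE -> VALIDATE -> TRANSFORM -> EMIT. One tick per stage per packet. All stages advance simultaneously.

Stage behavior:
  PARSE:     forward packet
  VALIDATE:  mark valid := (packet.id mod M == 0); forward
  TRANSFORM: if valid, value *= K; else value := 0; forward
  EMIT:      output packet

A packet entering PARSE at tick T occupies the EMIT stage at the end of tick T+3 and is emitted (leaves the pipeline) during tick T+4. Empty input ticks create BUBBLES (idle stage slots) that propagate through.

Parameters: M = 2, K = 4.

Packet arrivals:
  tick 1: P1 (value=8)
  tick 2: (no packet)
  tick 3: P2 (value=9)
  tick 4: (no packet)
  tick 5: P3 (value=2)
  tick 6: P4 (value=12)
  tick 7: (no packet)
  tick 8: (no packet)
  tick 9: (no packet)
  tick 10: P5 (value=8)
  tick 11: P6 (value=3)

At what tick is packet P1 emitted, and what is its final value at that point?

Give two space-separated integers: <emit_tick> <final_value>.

Tick 1: [PARSE:P1(v=8,ok=F), VALIDATE:-, TRANSFORM:-, EMIT:-] out:-; in:P1
Tick 2: [PARSE:-, VALIDATE:P1(v=8,ok=F), TRANSFORM:-, EMIT:-] out:-; in:-
Tick 3: [PARSE:P2(v=9,ok=F), VALIDATE:-, TRANSFORM:P1(v=0,ok=F), EMIT:-] out:-; in:P2
Tick 4: [PARSE:-, VALIDATE:P2(v=9,ok=T), TRANSFORM:-, EMIT:P1(v=0,ok=F)] out:-; in:-
Tick 5: [PARSE:P3(v=2,ok=F), VALIDATE:-, TRANSFORM:P2(v=36,ok=T), EMIT:-] out:P1(v=0); in:P3
Tick 6: [PARSE:P4(v=12,ok=F), VALIDATE:P3(v=2,ok=F), TRANSFORM:-, EMIT:P2(v=36,ok=T)] out:-; in:P4
Tick 7: [PARSE:-, VALIDATE:P4(v=12,ok=T), TRANSFORM:P3(v=0,ok=F), EMIT:-] out:P2(v=36); in:-
Tick 8: [PARSE:-, VALIDATE:-, TRANSFORM:P4(v=48,ok=T), EMIT:P3(v=0,ok=F)] out:-; in:-
Tick 9: [PARSE:-, VALIDATE:-, TRANSFORM:-, EMIT:P4(v=48,ok=T)] out:P3(v=0); in:-
Tick 10: [PARSE:P5(v=8,ok=F), VALIDATE:-, TRANSFORM:-, EMIT:-] out:P4(v=48); in:P5
Tick 11: [PARSE:P6(v=3,ok=F), VALIDATE:P5(v=8,ok=F), TRANSFORM:-, EMIT:-] out:-; in:P6
Tick 12: [PARSE:-, VALIDATE:P6(v=3,ok=T), TRANSFORM:P5(v=0,ok=F), EMIT:-] out:-; in:-
Tick 13: [PARSE:-, VALIDATE:-, TRANSFORM:P6(v=12,ok=T), EMIT:P5(v=0,ok=F)] out:-; in:-
Tick 14: [PARSE:-, VALIDATE:-, TRANSFORM:-, EMIT:P6(v=12,ok=T)] out:P5(v=0); in:-
Tick 15: [PARSE:-, VALIDATE:-, TRANSFORM:-, EMIT:-] out:P6(v=12); in:-
P1: arrives tick 1, valid=False (id=1, id%2=1), emit tick 5, final value 0

Answer: 5 0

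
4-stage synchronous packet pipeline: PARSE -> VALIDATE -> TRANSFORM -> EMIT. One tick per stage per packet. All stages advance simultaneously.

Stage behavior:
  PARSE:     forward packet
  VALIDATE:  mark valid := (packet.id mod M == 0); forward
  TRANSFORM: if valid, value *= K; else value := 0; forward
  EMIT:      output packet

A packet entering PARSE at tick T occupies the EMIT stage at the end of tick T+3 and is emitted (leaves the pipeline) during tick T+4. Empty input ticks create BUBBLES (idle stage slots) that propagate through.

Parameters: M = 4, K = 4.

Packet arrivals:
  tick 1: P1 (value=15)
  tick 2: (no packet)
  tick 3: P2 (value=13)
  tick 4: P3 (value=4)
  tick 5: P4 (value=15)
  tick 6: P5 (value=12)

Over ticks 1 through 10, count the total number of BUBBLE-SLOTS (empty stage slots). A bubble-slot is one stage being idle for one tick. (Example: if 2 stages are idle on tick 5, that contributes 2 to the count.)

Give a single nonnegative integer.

Tick 1: [PARSE:P1(v=15,ok=F), VALIDATE:-, TRANSFORM:-, EMIT:-] out:-; bubbles=3
Tick 2: [PARSE:-, VALIDATE:P1(v=15,ok=F), TRANSFORM:-, EMIT:-] out:-; bubbles=3
Tick 3: [PARSE:P2(v=13,ok=F), VALIDATE:-, TRANSFORM:P1(v=0,ok=F), EMIT:-] out:-; bubbles=2
Tick 4: [PARSE:P3(v=4,ok=F), VALIDATE:P2(v=13,ok=F), TRANSFORM:-, EMIT:P1(v=0,ok=F)] out:-; bubbles=1
Tick 5: [PARSE:P4(v=15,ok=F), VALIDATE:P3(v=4,ok=F), TRANSFORM:P2(v=0,ok=F), EMIT:-] out:P1(v=0); bubbles=1
Tick 6: [PARSE:P5(v=12,ok=F), VALIDATE:P4(v=15,ok=T), TRANSFORM:P3(v=0,ok=F), EMIT:P2(v=0,ok=F)] out:-; bubbles=0
Tick 7: [PARSE:-, VALIDATE:P5(v=12,ok=F), TRANSFORM:P4(v=60,ok=T), EMIT:P3(v=0,ok=F)] out:P2(v=0); bubbles=1
Tick 8: [PARSE:-, VALIDATE:-, TRANSFORM:P5(v=0,ok=F), EMIT:P4(v=60,ok=T)] out:P3(v=0); bubbles=2
Tick 9: [PARSE:-, VALIDATE:-, TRANSFORM:-, EMIT:P5(v=0,ok=F)] out:P4(v=60); bubbles=3
Tick 10: [PARSE:-, VALIDATE:-, TRANSFORM:-, EMIT:-] out:P5(v=0); bubbles=4
Total bubble-slots: 20

Answer: 20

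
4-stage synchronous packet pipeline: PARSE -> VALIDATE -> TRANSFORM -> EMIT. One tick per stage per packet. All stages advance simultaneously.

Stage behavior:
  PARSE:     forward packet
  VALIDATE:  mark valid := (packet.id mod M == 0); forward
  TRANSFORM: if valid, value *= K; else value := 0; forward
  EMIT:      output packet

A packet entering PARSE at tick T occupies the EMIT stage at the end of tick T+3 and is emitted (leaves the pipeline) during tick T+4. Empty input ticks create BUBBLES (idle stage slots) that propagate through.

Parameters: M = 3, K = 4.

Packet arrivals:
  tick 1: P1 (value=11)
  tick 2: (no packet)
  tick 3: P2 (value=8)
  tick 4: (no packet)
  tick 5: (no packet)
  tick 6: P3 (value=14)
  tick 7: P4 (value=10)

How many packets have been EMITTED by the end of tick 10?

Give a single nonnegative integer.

Answer: 3

Derivation:
Tick 1: [PARSE:P1(v=11,ok=F), VALIDATE:-, TRANSFORM:-, EMIT:-] out:-; in:P1
Tick 2: [PARSE:-, VALIDATE:P1(v=11,ok=F), TRANSFORM:-, EMIT:-] out:-; in:-
Tick 3: [PARSE:P2(v=8,ok=F), VALIDATE:-, TRANSFORM:P1(v=0,ok=F), EMIT:-] out:-; in:P2
Tick 4: [PARSE:-, VALIDATE:P2(v=8,ok=F), TRANSFORM:-, EMIT:P1(v=0,ok=F)] out:-; in:-
Tick 5: [PARSE:-, VALIDATE:-, TRANSFORM:P2(v=0,ok=F), EMIT:-] out:P1(v=0); in:-
Tick 6: [PARSE:P3(v=14,ok=F), VALIDATE:-, TRANSFORM:-, EMIT:P2(v=0,ok=F)] out:-; in:P3
Tick 7: [PARSE:P4(v=10,ok=F), VALIDATE:P3(v=14,ok=T), TRANSFORM:-, EMIT:-] out:P2(v=0); in:P4
Tick 8: [PARSE:-, VALIDATE:P4(v=10,ok=F), TRANSFORM:P3(v=56,ok=T), EMIT:-] out:-; in:-
Tick 9: [PARSE:-, VALIDATE:-, TRANSFORM:P4(v=0,ok=F), EMIT:P3(v=56,ok=T)] out:-; in:-
Tick 10: [PARSE:-, VALIDATE:-, TRANSFORM:-, EMIT:P4(v=0,ok=F)] out:P3(v=56); in:-
Emitted by tick 10: ['P1', 'P2', 'P3']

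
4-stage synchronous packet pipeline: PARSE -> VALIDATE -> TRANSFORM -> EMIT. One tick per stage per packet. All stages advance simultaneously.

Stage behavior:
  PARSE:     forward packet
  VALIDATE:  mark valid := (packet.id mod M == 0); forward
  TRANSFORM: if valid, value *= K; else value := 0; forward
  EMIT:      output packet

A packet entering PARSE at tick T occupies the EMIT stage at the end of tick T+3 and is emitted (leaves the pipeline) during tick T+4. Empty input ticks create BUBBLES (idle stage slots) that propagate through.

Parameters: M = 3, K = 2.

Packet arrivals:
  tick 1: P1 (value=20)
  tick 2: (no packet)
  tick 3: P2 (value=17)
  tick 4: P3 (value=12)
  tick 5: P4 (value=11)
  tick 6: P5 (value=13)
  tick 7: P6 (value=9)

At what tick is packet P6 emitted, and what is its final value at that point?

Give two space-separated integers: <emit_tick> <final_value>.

Tick 1: [PARSE:P1(v=20,ok=F), VALIDATE:-, TRANSFORM:-, EMIT:-] out:-; in:P1
Tick 2: [PARSE:-, VALIDATE:P1(v=20,ok=F), TRANSFORM:-, EMIT:-] out:-; in:-
Tick 3: [PARSE:P2(v=17,ok=F), VALIDATE:-, TRANSFORM:P1(v=0,ok=F), EMIT:-] out:-; in:P2
Tick 4: [PARSE:P3(v=12,ok=F), VALIDATE:P2(v=17,ok=F), TRANSFORM:-, EMIT:P1(v=0,ok=F)] out:-; in:P3
Tick 5: [PARSE:P4(v=11,ok=F), VALIDATE:P3(v=12,ok=T), TRANSFORM:P2(v=0,ok=F), EMIT:-] out:P1(v=0); in:P4
Tick 6: [PARSE:P5(v=13,ok=F), VALIDATE:P4(v=11,ok=F), TRANSFORM:P3(v=24,ok=T), EMIT:P2(v=0,ok=F)] out:-; in:P5
Tick 7: [PARSE:P6(v=9,ok=F), VALIDATE:P5(v=13,ok=F), TRANSFORM:P4(v=0,ok=F), EMIT:P3(v=24,ok=T)] out:P2(v=0); in:P6
Tick 8: [PARSE:-, VALIDATE:P6(v=9,ok=T), TRANSFORM:P5(v=0,ok=F), EMIT:P4(v=0,ok=F)] out:P3(v=24); in:-
Tick 9: [PARSE:-, VALIDATE:-, TRANSFORM:P6(v=18,ok=T), EMIT:P5(v=0,ok=F)] out:P4(v=0); in:-
Tick 10: [PARSE:-, VALIDATE:-, TRANSFORM:-, EMIT:P6(v=18,ok=T)] out:P5(v=0); in:-
Tick 11: [PARSE:-, VALIDATE:-, TRANSFORM:-, EMIT:-] out:P6(v=18); in:-
P6: arrives tick 7, valid=True (id=6, id%3=0), emit tick 11, final value 18

Answer: 11 18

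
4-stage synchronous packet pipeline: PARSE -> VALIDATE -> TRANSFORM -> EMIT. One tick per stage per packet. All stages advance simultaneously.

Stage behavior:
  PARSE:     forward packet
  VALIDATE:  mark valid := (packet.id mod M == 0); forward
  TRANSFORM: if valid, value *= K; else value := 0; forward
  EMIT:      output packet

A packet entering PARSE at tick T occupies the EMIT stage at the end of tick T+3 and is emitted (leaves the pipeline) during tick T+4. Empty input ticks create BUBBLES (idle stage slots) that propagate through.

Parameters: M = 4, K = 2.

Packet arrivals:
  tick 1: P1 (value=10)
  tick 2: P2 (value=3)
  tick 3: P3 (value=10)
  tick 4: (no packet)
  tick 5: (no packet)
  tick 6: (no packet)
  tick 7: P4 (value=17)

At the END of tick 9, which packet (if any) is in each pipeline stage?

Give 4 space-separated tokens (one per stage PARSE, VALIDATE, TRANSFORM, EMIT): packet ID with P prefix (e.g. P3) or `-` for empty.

Tick 1: [PARSE:P1(v=10,ok=F), VALIDATE:-, TRANSFORM:-, EMIT:-] out:-; in:P1
Tick 2: [PARSE:P2(v=3,ok=F), VALIDATE:P1(v=10,ok=F), TRANSFORM:-, EMIT:-] out:-; in:P2
Tick 3: [PARSE:P3(v=10,ok=F), VALIDATE:P2(v=3,ok=F), TRANSFORM:P1(v=0,ok=F), EMIT:-] out:-; in:P3
Tick 4: [PARSE:-, VALIDATE:P3(v=10,ok=F), TRANSFORM:P2(v=0,ok=F), EMIT:P1(v=0,ok=F)] out:-; in:-
Tick 5: [PARSE:-, VALIDATE:-, TRANSFORM:P3(v=0,ok=F), EMIT:P2(v=0,ok=F)] out:P1(v=0); in:-
Tick 6: [PARSE:-, VALIDATE:-, TRANSFORM:-, EMIT:P3(v=0,ok=F)] out:P2(v=0); in:-
Tick 7: [PARSE:P4(v=17,ok=F), VALIDATE:-, TRANSFORM:-, EMIT:-] out:P3(v=0); in:P4
Tick 8: [PARSE:-, VALIDATE:P4(v=17,ok=T), TRANSFORM:-, EMIT:-] out:-; in:-
Tick 9: [PARSE:-, VALIDATE:-, TRANSFORM:P4(v=34,ok=T), EMIT:-] out:-; in:-
At end of tick 9: ['-', '-', 'P4', '-']

Answer: - - P4 -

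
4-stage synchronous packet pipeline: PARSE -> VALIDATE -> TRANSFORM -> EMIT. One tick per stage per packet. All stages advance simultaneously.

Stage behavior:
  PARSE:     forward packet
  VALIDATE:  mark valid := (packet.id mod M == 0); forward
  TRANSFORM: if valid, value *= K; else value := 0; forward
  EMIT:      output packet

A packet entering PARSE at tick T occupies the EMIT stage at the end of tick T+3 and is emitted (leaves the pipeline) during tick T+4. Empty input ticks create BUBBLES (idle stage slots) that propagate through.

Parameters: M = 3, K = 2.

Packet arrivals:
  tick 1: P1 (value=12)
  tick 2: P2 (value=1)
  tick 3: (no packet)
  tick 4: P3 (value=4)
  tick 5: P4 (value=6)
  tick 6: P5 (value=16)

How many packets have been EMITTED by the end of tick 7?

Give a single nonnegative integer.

Tick 1: [PARSE:P1(v=12,ok=F), VALIDATE:-, TRANSFORM:-, EMIT:-] out:-; in:P1
Tick 2: [PARSE:P2(v=1,ok=F), VALIDATE:P1(v=12,ok=F), TRANSFORM:-, EMIT:-] out:-; in:P2
Tick 3: [PARSE:-, VALIDATE:P2(v=1,ok=F), TRANSFORM:P1(v=0,ok=F), EMIT:-] out:-; in:-
Tick 4: [PARSE:P3(v=4,ok=F), VALIDATE:-, TRANSFORM:P2(v=0,ok=F), EMIT:P1(v=0,ok=F)] out:-; in:P3
Tick 5: [PARSE:P4(v=6,ok=F), VALIDATE:P3(v=4,ok=T), TRANSFORM:-, EMIT:P2(v=0,ok=F)] out:P1(v=0); in:P4
Tick 6: [PARSE:P5(v=16,ok=F), VALIDATE:P4(v=6,ok=F), TRANSFORM:P3(v=8,ok=T), EMIT:-] out:P2(v=0); in:P5
Tick 7: [PARSE:-, VALIDATE:P5(v=16,ok=F), TRANSFORM:P4(v=0,ok=F), EMIT:P3(v=8,ok=T)] out:-; in:-
Emitted by tick 7: ['P1', 'P2']

Answer: 2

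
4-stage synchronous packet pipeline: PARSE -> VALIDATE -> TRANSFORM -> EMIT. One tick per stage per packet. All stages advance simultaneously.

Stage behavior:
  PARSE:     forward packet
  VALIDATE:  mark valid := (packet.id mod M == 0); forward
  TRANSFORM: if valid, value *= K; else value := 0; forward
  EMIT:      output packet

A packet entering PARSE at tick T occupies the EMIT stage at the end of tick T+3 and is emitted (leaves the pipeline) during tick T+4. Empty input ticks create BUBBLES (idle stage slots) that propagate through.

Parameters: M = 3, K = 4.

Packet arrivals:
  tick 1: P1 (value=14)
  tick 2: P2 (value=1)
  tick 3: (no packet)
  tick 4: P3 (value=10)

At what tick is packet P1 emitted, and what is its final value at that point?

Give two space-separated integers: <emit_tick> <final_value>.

Tick 1: [PARSE:P1(v=14,ok=F), VALIDATE:-, TRANSFORM:-, EMIT:-] out:-; in:P1
Tick 2: [PARSE:P2(v=1,ok=F), VALIDATE:P1(v=14,ok=F), TRANSFORM:-, EMIT:-] out:-; in:P2
Tick 3: [PARSE:-, VALIDATE:P2(v=1,ok=F), TRANSFORM:P1(v=0,ok=F), EMIT:-] out:-; in:-
Tick 4: [PARSE:P3(v=10,ok=F), VALIDATE:-, TRANSFORM:P2(v=0,ok=F), EMIT:P1(v=0,ok=F)] out:-; in:P3
Tick 5: [PARSE:-, VALIDATE:P3(v=10,ok=T), TRANSFORM:-, EMIT:P2(v=0,ok=F)] out:P1(v=0); in:-
Tick 6: [PARSE:-, VALIDATE:-, TRANSFORM:P3(v=40,ok=T), EMIT:-] out:P2(v=0); in:-
Tick 7: [PARSE:-, VALIDATE:-, TRANSFORM:-, EMIT:P3(v=40,ok=T)] out:-; in:-
Tick 8: [PARSE:-, VALIDATE:-, TRANSFORM:-, EMIT:-] out:P3(v=40); in:-
P1: arrives tick 1, valid=False (id=1, id%3=1), emit tick 5, final value 0

Answer: 5 0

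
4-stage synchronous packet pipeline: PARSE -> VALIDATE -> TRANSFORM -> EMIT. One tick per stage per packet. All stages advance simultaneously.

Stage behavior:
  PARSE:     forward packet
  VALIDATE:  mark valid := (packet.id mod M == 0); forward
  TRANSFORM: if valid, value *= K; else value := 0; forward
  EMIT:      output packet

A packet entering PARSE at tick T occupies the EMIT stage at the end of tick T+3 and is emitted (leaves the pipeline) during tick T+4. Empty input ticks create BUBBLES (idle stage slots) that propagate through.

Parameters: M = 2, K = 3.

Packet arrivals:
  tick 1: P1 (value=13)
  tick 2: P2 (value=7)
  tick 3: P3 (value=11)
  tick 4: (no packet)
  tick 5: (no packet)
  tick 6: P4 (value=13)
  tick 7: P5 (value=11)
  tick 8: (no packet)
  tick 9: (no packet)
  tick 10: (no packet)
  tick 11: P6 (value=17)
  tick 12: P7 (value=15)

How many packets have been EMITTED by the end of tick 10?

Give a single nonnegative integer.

Tick 1: [PARSE:P1(v=13,ok=F), VALIDATE:-, TRANSFORM:-, EMIT:-] out:-; in:P1
Tick 2: [PARSE:P2(v=7,ok=F), VALIDATE:P1(v=13,ok=F), TRANSFORM:-, EMIT:-] out:-; in:P2
Tick 3: [PARSE:P3(v=11,ok=F), VALIDATE:P2(v=7,ok=T), TRANSFORM:P1(v=0,ok=F), EMIT:-] out:-; in:P3
Tick 4: [PARSE:-, VALIDATE:P3(v=11,ok=F), TRANSFORM:P2(v=21,ok=T), EMIT:P1(v=0,ok=F)] out:-; in:-
Tick 5: [PARSE:-, VALIDATE:-, TRANSFORM:P3(v=0,ok=F), EMIT:P2(v=21,ok=T)] out:P1(v=0); in:-
Tick 6: [PARSE:P4(v=13,ok=F), VALIDATE:-, TRANSFORM:-, EMIT:P3(v=0,ok=F)] out:P2(v=21); in:P4
Tick 7: [PARSE:P5(v=11,ok=F), VALIDATE:P4(v=13,ok=T), TRANSFORM:-, EMIT:-] out:P3(v=0); in:P5
Tick 8: [PARSE:-, VALIDATE:P5(v=11,ok=F), TRANSFORM:P4(v=39,ok=T), EMIT:-] out:-; in:-
Tick 9: [PARSE:-, VALIDATE:-, TRANSFORM:P5(v=0,ok=F), EMIT:P4(v=39,ok=T)] out:-; in:-
Tick 10: [PARSE:-, VALIDATE:-, TRANSFORM:-, EMIT:P5(v=0,ok=F)] out:P4(v=39); in:-
Emitted by tick 10: ['P1', 'P2', 'P3', 'P4']

Answer: 4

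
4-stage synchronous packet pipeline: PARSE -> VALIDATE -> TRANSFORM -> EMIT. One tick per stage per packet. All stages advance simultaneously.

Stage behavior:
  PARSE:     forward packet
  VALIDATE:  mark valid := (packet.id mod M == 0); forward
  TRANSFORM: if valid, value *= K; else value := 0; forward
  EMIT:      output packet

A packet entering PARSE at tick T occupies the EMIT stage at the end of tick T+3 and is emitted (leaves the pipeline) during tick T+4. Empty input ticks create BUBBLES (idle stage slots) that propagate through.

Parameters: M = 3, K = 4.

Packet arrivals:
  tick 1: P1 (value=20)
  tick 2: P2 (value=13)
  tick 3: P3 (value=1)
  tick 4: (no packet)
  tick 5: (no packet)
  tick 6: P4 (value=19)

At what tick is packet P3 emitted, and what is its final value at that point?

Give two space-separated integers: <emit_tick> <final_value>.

Tick 1: [PARSE:P1(v=20,ok=F), VALIDATE:-, TRANSFORM:-, EMIT:-] out:-; in:P1
Tick 2: [PARSE:P2(v=13,ok=F), VALIDATE:P1(v=20,ok=F), TRANSFORM:-, EMIT:-] out:-; in:P2
Tick 3: [PARSE:P3(v=1,ok=F), VALIDATE:P2(v=13,ok=F), TRANSFORM:P1(v=0,ok=F), EMIT:-] out:-; in:P3
Tick 4: [PARSE:-, VALIDATE:P3(v=1,ok=T), TRANSFORM:P2(v=0,ok=F), EMIT:P1(v=0,ok=F)] out:-; in:-
Tick 5: [PARSE:-, VALIDATE:-, TRANSFORM:P3(v=4,ok=T), EMIT:P2(v=0,ok=F)] out:P1(v=0); in:-
Tick 6: [PARSE:P4(v=19,ok=F), VALIDATE:-, TRANSFORM:-, EMIT:P3(v=4,ok=T)] out:P2(v=0); in:P4
Tick 7: [PARSE:-, VALIDATE:P4(v=19,ok=F), TRANSFORM:-, EMIT:-] out:P3(v=4); in:-
Tick 8: [PARSE:-, VALIDATE:-, TRANSFORM:P4(v=0,ok=F), EMIT:-] out:-; in:-
Tick 9: [PARSE:-, VALIDATE:-, TRANSFORM:-, EMIT:P4(v=0,ok=F)] out:-; in:-
Tick 10: [PARSE:-, VALIDATE:-, TRANSFORM:-, EMIT:-] out:P4(v=0); in:-
P3: arrives tick 3, valid=True (id=3, id%3=0), emit tick 7, final value 4

Answer: 7 4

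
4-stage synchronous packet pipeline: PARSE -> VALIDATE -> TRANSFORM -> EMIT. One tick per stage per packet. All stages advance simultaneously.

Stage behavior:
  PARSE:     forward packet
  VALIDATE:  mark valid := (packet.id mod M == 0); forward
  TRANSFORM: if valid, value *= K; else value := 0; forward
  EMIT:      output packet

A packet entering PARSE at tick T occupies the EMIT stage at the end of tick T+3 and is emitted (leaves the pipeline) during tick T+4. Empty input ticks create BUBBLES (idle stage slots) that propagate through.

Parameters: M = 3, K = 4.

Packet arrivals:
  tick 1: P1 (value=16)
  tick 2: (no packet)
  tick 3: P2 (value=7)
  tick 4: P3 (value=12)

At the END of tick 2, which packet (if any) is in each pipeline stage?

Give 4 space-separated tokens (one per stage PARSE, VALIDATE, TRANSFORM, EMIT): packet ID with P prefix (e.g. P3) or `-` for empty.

Tick 1: [PARSE:P1(v=16,ok=F), VALIDATE:-, TRANSFORM:-, EMIT:-] out:-; in:P1
Tick 2: [PARSE:-, VALIDATE:P1(v=16,ok=F), TRANSFORM:-, EMIT:-] out:-; in:-
At end of tick 2: ['-', 'P1', '-', '-']

Answer: - P1 - -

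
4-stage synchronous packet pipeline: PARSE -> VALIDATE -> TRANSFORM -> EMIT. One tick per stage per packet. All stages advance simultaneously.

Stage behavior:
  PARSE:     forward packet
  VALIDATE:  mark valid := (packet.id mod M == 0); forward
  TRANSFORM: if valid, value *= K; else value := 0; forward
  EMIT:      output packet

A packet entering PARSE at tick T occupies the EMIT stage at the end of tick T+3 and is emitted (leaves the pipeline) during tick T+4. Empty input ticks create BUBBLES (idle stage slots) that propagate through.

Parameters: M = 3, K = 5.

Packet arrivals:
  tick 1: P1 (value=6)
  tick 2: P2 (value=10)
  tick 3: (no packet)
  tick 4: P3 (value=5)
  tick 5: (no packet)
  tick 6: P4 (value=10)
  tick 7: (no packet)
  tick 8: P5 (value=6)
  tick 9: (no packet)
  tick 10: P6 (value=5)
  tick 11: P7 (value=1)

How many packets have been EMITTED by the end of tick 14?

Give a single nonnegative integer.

Answer: 6

Derivation:
Tick 1: [PARSE:P1(v=6,ok=F), VALIDATE:-, TRANSFORM:-, EMIT:-] out:-; in:P1
Tick 2: [PARSE:P2(v=10,ok=F), VALIDATE:P1(v=6,ok=F), TRANSFORM:-, EMIT:-] out:-; in:P2
Tick 3: [PARSE:-, VALIDATE:P2(v=10,ok=F), TRANSFORM:P1(v=0,ok=F), EMIT:-] out:-; in:-
Tick 4: [PARSE:P3(v=5,ok=F), VALIDATE:-, TRANSFORM:P2(v=0,ok=F), EMIT:P1(v=0,ok=F)] out:-; in:P3
Tick 5: [PARSE:-, VALIDATE:P3(v=5,ok=T), TRANSFORM:-, EMIT:P2(v=0,ok=F)] out:P1(v=0); in:-
Tick 6: [PARSE:P4(v=10,ok=F), VALIDATE:-, TRANSFORM:P3(v=25,ok=T), EMIT:-] out:P2(v=0); in:P4
Tick 7: [PARSE:-, VALIDATE:P4(v=10,ok=F), TRANSFORM:-, EMIT:P3(v=25,ok=T)] out:-; in:-
Tick 8: [PARSE:P5(v=6,ok=F), VALIDATE:-, TRANSFORM:P4(v=0,ok=F), EMIT:-] out:P3(v=25); in:P5
Tick 9: [PARSE:-, VALIDATE:P5(v=6,ok=F), TRANSFORM:-, EMIT:P4(v=0,ok=F)] out:-; in:-
Tick 10: [PARSE:P6(v=5,ok=F), VALIDATE:-, TRANSFORM:P5(v=0,ok=F), EMIT:-] out:P4(v=0); in:P6
Tick 11: [PARSE:P7(v=1,ok=F), VALIDATE:P6(v=5,ok=T), TRANSFORM:-, EMIT:P5(v=0,ok=F)] out:-; in:P7
Tick 12: [PARSE:-, VALIDATE:P7(v=1,ok=F), TRANSFORM:P6(v=25,ok=T), EMIT:-] out:P5(v=0); in:-
Tick 13: [PARSE:-, VALIDATE:-, TRANSFORM:P7(v=0,ok=F), EMIT:P6(v=25,ok=T)] out:-; in:-
Tick 14: [PARSE:-, VALIDATE:-, TRANSFORM:-, EMIT:P7(v=0,ok=F)] out:P6(v=25); in:-
Emitted by tick 14: ['P1', 'P2', 'P3', 'P4', 'P5', 'P6']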